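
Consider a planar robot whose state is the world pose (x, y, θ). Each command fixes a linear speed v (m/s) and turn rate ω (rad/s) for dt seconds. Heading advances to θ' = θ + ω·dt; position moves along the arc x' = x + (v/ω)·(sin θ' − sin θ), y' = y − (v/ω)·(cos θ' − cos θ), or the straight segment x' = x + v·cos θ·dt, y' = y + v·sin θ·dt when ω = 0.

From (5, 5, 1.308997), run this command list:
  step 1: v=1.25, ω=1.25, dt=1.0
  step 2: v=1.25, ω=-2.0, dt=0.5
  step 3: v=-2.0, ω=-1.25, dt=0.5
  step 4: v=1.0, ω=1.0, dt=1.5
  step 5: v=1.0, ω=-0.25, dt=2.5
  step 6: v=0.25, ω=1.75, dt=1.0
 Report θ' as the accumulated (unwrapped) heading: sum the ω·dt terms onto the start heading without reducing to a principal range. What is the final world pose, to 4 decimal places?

step 1: θ'=2.5590 (R=1.0000) → pose (4.5843, 6.0939, 2.5590)
step 2: θ'=1.5590 (R=-0.6250) → pose (4.3032, 6.6231, 1.5590)
step 3: θ'=0.9340 (R=1.6000) → pose (3.9897, 5.6906, 0.9340)
step 4: θ'=2.4340 (R=1.0000) → pose (3.8357, 7.0452, 2.4340)
step 5: θ'=1.8090 (R=-4.0000) → pose (2.5487, 9.1410, 1.8090)
step 6: θ'=3.5590 (R=0.1429) → pose (2.3519, 9.2379, 3.5590)

(2.3519, 9.2379, 3.5590)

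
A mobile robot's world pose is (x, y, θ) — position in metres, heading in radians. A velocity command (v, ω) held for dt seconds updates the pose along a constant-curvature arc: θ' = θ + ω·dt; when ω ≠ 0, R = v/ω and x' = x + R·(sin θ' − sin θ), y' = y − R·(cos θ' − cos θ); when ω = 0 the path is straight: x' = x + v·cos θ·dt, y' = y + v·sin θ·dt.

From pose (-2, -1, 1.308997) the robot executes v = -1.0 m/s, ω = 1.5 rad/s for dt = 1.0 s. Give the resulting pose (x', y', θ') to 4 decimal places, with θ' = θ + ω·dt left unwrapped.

(-1.5737, -1.8027, 2.8090)

θ' = 1.3090 + 1.5·1.0 = 2.8090
R = v/ω = -1.0/1.5 = -0.6667
x' = -2 + -0.6667·(sin 2.8090 − sin 1.3090) = -1.5737
y' = -1 − -0.6667·(cos 2.8090 − cos 1.3090) = -1.8027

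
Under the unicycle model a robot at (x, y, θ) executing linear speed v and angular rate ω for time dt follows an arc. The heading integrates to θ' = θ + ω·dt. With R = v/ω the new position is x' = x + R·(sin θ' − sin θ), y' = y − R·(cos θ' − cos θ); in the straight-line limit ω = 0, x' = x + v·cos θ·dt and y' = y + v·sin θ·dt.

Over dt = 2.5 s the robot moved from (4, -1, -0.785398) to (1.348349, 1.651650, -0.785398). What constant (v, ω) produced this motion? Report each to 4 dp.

v = -1.5000, ω = 0.0000

Δθ = -0.785398 − -0.785398 = 0.000000
ω = Δθ/dt = 0.000000/2.5 = 0.0000
ω = 0 → v = (Δx·cos θ + Δy·sin θ)/dt = -1.5000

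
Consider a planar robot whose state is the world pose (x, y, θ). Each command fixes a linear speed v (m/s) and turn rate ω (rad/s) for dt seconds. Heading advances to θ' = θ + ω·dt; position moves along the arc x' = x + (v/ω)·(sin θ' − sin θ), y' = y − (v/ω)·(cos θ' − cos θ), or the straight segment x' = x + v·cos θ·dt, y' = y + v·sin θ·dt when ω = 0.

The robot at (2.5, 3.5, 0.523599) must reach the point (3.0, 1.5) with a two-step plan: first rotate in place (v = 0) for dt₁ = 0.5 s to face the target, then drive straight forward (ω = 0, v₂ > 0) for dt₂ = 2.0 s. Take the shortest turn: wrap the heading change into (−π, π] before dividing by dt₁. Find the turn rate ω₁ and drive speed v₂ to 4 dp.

ω₁ = -3.6988, v₂ = 1.0308

heading to target = atan2(1.5−3.5, 3−2.5) = -1.3258
Δθ = wrap(-1.3258 − 0.5236) = -1.8494; ω₁ = Δθ/dt₁ = -3.6988
distance = √((3−2.5)² + (1.5−3.5)²) = 2.0616; v₂ = distance/dt₂ = 1.0308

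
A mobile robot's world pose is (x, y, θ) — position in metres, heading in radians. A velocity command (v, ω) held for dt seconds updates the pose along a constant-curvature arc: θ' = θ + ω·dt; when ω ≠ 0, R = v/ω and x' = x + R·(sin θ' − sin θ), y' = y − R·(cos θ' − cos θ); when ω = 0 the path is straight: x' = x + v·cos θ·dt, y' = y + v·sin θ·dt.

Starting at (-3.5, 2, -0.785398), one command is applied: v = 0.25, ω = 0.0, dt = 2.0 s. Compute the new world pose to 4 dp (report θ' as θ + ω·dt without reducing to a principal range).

(-3.1464, 1.6464, -0.7854)

θ' = -0.7854 + 0.0·2.0 = -0.7854
ω = 0 → straight: x' = -3.5 + 0.25·cos(-0.7854)·2.0 = -3.1464
y' = 2 + 0.25·sin(-0.7854)·2.0 = 1.6464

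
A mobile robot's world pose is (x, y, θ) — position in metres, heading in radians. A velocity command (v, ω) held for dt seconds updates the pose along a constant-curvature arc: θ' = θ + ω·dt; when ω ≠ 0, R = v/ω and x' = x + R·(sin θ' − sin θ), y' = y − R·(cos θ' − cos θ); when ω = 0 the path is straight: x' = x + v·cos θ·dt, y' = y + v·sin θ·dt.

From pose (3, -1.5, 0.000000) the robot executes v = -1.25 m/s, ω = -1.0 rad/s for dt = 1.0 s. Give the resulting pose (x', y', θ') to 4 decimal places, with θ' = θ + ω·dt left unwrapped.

(1.9482, -0.9254, -1.0000)

θ' = 0.0000 + -1.0·1.0 = -1.0000
R = v/ω = -1.25/-1.0 = 1.2500
x' = 3 + 1.2500·(sin -1.0000 − sin 0.0000) = 1.9482
y' = -1.5 − 1.2500·(cos -1.0000 − cos 0.0000) = -0.9254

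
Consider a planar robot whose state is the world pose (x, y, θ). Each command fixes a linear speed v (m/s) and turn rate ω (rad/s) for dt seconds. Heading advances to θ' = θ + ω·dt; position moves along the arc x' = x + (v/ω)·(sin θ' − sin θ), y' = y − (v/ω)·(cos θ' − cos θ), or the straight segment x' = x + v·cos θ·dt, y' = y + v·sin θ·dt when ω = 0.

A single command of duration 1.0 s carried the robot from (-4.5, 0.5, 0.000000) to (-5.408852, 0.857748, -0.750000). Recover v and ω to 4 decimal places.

Δθ = -0.750000 − 0.000000 = -0.750000
ω = Δθ/dt = -0.750000/1.0 = -0.7500
R = Δx/(sin θ' − sin θ) = 1.3333
v = R·ω = 1.3333·-0.7500 = -1.0000

v = -1.0000, ω = -0.7500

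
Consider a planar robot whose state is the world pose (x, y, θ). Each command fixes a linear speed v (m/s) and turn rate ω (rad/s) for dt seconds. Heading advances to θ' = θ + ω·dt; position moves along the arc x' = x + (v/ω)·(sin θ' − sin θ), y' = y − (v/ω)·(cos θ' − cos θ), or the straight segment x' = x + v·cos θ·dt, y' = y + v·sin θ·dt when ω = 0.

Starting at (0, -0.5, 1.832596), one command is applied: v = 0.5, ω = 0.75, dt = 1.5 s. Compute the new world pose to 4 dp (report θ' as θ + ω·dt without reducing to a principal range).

(-0.5220, -0.0171, 2.9576)

θ' = 1.8326 + 0.75·1.5 = 2.9576
R = v/ω = 0.5/0.75 = 0.6667
x' = 0 + 0.6667·(sin 2.9576 − sin 1.8326) = -0.5220
y' = -0.5 − 0.6667·(cos 2.9576 − cos 1.8326) = -0.0171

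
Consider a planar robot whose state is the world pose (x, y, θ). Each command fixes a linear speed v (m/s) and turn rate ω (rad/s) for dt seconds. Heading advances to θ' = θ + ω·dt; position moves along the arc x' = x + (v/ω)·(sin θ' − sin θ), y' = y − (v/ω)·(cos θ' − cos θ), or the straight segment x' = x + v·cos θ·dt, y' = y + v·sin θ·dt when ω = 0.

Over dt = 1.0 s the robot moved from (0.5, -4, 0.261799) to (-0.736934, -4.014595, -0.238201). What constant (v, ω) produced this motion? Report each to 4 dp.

v = -1.2500, ω = -0.5000

Δθ = -0.238201 − 0.261799 = -0.500000
ω = Δθ/dt = -0.500000/1.0 = -0.5000
R = Δx/(sin θ' − sin θ) = 2.5000
v = R·ω = 2.5000·-0.5000 = -1.2500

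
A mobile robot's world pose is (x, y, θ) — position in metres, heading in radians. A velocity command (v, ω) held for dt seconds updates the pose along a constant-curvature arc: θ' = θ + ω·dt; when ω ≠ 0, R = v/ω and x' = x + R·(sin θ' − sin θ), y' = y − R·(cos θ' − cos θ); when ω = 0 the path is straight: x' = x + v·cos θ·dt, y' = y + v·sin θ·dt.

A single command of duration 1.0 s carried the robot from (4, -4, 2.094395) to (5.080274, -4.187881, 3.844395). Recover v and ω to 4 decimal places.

Δθ = 3.844395 − 2.094395 = 1.750000
ω = Δθ/dt = 1.750000/1.0 = 1.7500
R = Δx/(sin θ' − sin θ) = -0.7143
v = R·ω = -0.7143·1.7500 = -1.2500

v = -1.2500, ω = 1.7500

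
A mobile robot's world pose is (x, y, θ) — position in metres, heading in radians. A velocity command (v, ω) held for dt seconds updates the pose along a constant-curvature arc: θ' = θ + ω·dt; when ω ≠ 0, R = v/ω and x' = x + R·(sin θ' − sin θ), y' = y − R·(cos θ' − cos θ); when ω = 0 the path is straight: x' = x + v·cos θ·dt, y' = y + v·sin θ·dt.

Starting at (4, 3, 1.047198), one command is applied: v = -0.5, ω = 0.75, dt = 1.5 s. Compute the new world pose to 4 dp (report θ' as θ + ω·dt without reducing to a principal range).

(4.0277, 2.2895, 2.1722)

θ' = 1.0472 + 0.75·1.5 = 2.1722
R = v/ω = -0.5/0.75 = -0.6667
x' = 4 + -0.6667·(sin 2.1722 − sin 1.0472) = 4.0277
y' = 3 − -0.6667·(cos 2.1722 − cos 1.0472) = 2.2895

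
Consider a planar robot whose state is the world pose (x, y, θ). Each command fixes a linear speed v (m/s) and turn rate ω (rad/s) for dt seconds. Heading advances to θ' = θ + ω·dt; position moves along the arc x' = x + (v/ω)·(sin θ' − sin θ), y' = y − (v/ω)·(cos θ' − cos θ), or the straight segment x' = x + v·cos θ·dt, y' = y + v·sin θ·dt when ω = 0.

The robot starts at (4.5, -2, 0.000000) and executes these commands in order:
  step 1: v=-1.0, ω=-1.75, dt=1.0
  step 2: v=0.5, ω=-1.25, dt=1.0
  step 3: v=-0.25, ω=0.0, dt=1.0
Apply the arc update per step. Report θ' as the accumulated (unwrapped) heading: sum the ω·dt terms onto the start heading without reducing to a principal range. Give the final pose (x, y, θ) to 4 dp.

(3.8481, -1.6161, -3.0000)

step 1: θ'=-1.7500 (R=0.5714) → pose (3.9377, -1.3267, -1.7500)
step 2: θ'=-3.0000 (R=-0.4000) → pose (3.6006, -1.6514, -3.0000)
step 3: θ'=-3.0000 (straight) → pose (3.8481, -1.6161, -3.0000)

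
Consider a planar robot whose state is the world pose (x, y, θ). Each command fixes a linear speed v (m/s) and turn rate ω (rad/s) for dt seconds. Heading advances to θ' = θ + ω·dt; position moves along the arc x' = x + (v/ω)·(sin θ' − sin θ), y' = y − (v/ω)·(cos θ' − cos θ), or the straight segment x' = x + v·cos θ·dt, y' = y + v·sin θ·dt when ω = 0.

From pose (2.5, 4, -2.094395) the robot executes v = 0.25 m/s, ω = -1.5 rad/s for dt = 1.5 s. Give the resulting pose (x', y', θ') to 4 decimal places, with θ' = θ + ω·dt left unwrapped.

θ' = -2.0944 + -1.5·1.5 = -4.3444
R = v/ω = 0.25/-1.5 = -0.1667
x' = 2.5 + -0.1667·(sin -4.3444 − sin -2.0944) = 2.2002
y' = 4 − -0.1667·(cos -4.3444 − cos -2.0944) = 4.0234

(2.2002, 4.0234, -4.3444)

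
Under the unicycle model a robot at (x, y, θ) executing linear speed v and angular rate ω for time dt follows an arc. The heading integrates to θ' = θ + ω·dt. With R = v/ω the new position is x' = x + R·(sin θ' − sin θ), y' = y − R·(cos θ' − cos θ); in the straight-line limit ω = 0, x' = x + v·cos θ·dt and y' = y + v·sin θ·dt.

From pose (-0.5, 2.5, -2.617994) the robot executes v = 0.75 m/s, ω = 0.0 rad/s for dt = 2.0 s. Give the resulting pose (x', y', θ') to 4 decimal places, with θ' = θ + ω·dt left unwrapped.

θ' = -2.6180 + 0.0·2.0 = -2.6180
ω = 0 → straight: x' = -0.5 + 0.75·cos(-2.6180)·2.0 = -1.7990
y' = 2.5 + 0.75·sin(-2.6180)·2.0 = 1.7500

(-1.7990, 1.7500, -2.6180)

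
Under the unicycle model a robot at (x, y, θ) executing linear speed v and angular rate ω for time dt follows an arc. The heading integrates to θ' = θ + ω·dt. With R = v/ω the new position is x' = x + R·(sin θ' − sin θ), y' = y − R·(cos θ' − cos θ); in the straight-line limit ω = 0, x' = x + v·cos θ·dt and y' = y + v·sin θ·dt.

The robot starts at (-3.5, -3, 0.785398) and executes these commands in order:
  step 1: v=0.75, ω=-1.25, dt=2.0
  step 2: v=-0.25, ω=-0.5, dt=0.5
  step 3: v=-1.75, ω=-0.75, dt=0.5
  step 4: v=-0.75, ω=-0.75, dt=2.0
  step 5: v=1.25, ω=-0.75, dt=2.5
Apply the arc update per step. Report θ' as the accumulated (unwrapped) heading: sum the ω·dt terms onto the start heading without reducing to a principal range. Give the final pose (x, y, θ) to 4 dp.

step 1: θ'=-1.7146 (R=-0.6000) → pose (-2.4819, -3.5103, -1.7146)
step 2: θ'=-1.9646 (R=0.5000) → pose (-2.4488, -3.3901, -1.9646)
step 3: θ'=-2.3396 (R=2.3333) → pose (-1.9712, -2.6631, -2.3396)
step 4: θ'=-3.8396 (R=1.0000) → pose (-0.6097, -2.5922, -3.8396)
step 5: θ'=-5.7146 (R=-1.6667) → pose (-0.4360, 0.0891, -5.7146)

(-0.4360, 0.0891, -5.7146)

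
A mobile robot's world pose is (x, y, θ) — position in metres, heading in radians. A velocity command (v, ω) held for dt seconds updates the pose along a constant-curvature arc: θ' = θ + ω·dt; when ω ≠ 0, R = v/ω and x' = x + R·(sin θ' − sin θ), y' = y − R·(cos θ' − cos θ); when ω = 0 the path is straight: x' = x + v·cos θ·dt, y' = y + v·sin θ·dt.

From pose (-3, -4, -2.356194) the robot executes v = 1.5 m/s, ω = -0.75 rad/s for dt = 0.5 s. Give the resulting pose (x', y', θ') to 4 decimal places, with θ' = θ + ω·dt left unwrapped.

θ' = -2.3562 + -0.75·0.5 = -2.7312
R = v/ω = 1.5/-0.75 = -2.0000
x' = -3 + -2.0000·(sin -2.7312 − sin -2.3562) = -3.6163
y' = -4 − -2.0000·(cos -2.7312 − cos -2.3562) = -4.4197

(-3.6163, -4.4197, -2.7312)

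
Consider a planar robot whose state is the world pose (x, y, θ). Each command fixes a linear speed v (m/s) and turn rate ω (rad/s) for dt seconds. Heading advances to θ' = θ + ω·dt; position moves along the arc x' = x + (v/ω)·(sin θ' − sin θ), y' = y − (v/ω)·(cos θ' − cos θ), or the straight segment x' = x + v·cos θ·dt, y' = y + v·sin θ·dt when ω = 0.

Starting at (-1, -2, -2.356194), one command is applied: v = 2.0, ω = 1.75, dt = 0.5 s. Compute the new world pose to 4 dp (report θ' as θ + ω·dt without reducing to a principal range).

θ' = -2.3562 + 1.75·0.5 = -1.4812
R = v/ω = 2.0/1.75 = 1.1429
x' = -1 + 1.1429·(sin -1.4812 − sin -2.3562) = -1.3302
y' = -2 − 1.1429·(cos -1.4812 − cos -2.3562) = -2.9104

(-1.3302, -2.9104, -1.4812)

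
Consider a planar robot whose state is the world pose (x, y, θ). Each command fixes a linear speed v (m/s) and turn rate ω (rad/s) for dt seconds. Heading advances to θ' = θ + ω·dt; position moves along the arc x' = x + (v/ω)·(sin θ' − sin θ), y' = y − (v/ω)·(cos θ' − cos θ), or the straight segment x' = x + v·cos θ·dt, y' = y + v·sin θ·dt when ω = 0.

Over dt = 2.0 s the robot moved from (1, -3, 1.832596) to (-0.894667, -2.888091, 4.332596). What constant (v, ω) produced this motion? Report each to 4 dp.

v = 1.2500, ω = 1.2500

Δθ = 4.332596 − 1.832596 = 2.500000
ω = Δθ/dt = 2.500000/2.0 = 1.2500
R = Δx/(sin θ' − sin θ) = 1.0000
v = R·ω = 1.0000·1.2500 = 1.2500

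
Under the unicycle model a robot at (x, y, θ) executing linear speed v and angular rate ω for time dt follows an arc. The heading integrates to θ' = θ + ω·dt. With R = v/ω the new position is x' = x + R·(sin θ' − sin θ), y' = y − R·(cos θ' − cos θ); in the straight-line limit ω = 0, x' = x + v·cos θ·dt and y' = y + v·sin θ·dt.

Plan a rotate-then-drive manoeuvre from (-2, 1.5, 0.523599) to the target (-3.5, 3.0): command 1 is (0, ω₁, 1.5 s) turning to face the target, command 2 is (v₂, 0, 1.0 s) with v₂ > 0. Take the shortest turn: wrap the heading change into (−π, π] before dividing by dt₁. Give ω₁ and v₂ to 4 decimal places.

heading to target = atan2(3−1.5, -3.5−-2) = 2.3562
Δθ = wrap(2.3562 − 0.5236) = 1.8326; ω₁ = Δθ/dt₁ = 1.2217
distance = √((-3.5−-2)² + (3−1.5)²) = 2.1213; v₂ = distance/dt₂ = 2.1213

ω₁ = 1.2217, v₂ = 2.1213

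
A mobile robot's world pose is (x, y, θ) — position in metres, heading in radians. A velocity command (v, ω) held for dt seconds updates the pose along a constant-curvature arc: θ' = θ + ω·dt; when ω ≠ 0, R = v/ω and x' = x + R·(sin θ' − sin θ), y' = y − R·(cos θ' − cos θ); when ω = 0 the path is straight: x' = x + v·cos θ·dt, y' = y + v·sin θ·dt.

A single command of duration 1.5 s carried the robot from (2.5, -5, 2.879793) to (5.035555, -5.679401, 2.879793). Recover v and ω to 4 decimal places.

Δθ = 2.879793 − 2.879793 = 0.000000
ω = Δθ/dt = 0.000000/1.5 = 0.0000
ω = 0 → v = (Δx·cos θ + Δy·sin θ)/dt = -1.7500

v = -1.7500, ω = 0.0000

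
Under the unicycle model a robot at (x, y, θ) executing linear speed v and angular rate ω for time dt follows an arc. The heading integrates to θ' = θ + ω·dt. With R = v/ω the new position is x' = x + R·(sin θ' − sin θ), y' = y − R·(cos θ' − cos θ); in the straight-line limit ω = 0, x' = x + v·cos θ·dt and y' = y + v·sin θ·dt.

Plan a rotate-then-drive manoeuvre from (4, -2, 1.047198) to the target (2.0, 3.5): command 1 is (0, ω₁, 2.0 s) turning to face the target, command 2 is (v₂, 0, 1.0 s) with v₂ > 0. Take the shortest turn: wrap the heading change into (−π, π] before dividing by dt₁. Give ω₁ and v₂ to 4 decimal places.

ω₁ = 0.4362, v₂ = 5.8523

heading to target = atan2(3.5−-2, 2−4) = 1.9196
Δθ = wrap(1.9196 − 1.0472) = 0.8724; ω₁ = Δθ/dt₁ = 0.4362
distance = √((2−4)² + (3.5−-2)²) = 5.8523; v₂ = distance/dt₂ = 5.8523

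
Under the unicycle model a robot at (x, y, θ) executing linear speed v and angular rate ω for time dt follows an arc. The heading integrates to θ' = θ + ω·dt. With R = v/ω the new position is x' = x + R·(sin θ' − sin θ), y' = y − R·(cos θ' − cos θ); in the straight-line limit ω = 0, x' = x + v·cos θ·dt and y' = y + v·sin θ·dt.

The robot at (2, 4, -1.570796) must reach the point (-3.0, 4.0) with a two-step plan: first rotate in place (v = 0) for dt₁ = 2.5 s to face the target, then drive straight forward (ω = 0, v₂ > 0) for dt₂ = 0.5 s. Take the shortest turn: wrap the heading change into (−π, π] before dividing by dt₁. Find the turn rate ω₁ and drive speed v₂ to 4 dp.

ω₁ = -0.6283, v₂ = 10.0000

heading to target = atan2(4−4, -3−2) = 3.1416
Δθ = wrap(3.1416 − -1.5708) = -1.5708; ω₁ = Δθ/dt₁ = -0.6283
distance = √((-3−2)² + (4−4)²) = 5.0000; v₂ = distance/dt₂ = 10.0000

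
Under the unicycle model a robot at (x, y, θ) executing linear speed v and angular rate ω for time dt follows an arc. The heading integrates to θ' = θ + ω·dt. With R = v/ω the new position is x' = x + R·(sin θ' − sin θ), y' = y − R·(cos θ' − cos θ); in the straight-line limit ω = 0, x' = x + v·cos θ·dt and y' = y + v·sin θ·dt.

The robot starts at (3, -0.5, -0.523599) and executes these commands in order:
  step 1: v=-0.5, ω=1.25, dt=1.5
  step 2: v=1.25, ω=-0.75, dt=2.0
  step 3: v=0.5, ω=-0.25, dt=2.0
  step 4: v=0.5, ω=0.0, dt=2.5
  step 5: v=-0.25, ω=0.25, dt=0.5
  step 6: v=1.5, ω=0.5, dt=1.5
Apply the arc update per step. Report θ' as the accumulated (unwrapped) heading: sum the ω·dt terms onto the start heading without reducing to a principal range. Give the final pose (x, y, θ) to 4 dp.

(8.2606, -0.8692, 0.2264)

step 1: θ'=1.3514 (R=-0.4000) → pose (2.4096, -0.7594, 1.3514)
step 2: θ'=-0.1486 (R=-1.6667) → pose (4.2831, 0.5262, -0.1486)
step 3: θ'=-0.6486 (R=-2.0000) → pose (5.1951, 0.1421, -0.6486)
step 4: θ'=-0.6486 (straight) → pose (6.1913, -0.6130, -0.6486)
step 5: θ'=-0.5236 (R=-1.0000) → pose (6.0872, -0.5439, -0.5236)
step 6: θ'=0.2264 (R=3.0000) → pose (8.2606, -0.8692, 0.2264)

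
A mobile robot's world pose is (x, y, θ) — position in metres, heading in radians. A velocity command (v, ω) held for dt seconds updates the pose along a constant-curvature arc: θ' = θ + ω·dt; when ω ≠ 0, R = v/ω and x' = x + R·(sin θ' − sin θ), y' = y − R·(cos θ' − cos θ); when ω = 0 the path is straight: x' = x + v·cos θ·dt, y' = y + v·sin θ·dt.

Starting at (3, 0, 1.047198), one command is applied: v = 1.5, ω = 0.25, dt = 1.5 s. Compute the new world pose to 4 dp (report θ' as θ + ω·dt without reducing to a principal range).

(3.7377, 2.1117, 1.4222)

θ' = 1.0472 + 0.25·1.5 = 1.4222
R = v/ω = 1.5/0.25 = 6.0000
x' = 3 + 6.0000·(sin 1.4222 − sin 1.0472) = 3.7377
y' = 0 − 6.0000·(cos 1.4222 − cos 1.0472) = 2.1117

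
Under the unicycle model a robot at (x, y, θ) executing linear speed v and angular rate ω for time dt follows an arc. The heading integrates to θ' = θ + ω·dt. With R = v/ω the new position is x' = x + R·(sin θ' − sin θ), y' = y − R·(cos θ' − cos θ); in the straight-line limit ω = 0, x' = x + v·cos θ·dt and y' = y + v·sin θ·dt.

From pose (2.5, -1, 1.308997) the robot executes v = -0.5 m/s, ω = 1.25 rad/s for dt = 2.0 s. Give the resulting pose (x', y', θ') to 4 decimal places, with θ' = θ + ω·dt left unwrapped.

(3.1340, -1.4177, 3.8090)

θ' = 1.3090 + 1.25·2.0 = 3.8090
R = v/ω = -0.5/1.25 = -0.4000
x' = 2.5 + -0.4000·(sin 3.8090 − sin 1.3090) = 3.1340
y' = -1 − -0.4000·(cos 3.8090 − cos 1.3090) = -1.4177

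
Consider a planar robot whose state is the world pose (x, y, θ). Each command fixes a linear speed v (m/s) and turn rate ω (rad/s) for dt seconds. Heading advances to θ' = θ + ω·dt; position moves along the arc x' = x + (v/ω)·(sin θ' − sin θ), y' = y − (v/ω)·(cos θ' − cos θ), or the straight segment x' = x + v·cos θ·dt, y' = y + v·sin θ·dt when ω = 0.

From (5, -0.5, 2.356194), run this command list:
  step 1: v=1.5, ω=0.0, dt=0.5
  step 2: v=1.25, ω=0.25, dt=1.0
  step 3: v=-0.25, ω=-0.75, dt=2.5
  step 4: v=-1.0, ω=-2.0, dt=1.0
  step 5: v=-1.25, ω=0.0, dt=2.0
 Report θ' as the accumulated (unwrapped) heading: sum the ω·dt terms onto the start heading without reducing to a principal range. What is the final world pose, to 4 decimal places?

(1.9828, 2.8707, -1.2688)

step 1: θ'=2.3562 (straight) → pose (4.4697, 0.0303, 2.3562)
step 2: θ'=2.6062 (R=5.0000) → pose (3.4851, 0.7951, 2.6062)
step 3: θ'=0.7312 (R=0.3333) → pose (3.5376, 0.2603, 0.7312)
step 4: θ'=-1.2688 (R=0.5000) → pose (2.7263, 0.4838, -1.2688)
step 5: θ'=-1.2688 (straight) → pose (1.9828, 2.8707, -1.2688)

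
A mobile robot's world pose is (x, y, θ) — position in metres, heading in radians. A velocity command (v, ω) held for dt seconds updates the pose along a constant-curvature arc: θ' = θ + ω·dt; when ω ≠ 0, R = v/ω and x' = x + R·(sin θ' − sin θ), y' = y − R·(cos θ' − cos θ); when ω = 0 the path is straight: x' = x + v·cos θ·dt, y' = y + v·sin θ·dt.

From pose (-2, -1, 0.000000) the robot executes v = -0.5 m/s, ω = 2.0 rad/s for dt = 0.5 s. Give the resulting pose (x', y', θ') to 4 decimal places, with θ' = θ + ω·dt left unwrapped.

θ' = 0.0000 + 2.0·0.5 = 1.0000
R = v/ω = -0.5/2.0 = -0.2500
x' = -2 + -0.2500·(sin 1.0000 − sin 0.0000) = -2.2104
y' = -1 − -0.2500·(cos 1.0000 − cos 0.0000) = -1.1149

(-2.2104, -1.1149, 1.0000)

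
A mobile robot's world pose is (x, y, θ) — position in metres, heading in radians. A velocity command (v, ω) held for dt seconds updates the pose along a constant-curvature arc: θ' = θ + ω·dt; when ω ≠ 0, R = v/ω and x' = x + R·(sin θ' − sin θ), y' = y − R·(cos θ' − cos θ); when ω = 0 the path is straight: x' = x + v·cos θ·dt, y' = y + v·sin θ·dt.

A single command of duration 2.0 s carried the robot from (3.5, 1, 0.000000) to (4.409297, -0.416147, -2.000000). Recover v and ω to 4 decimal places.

Δθ = -2.000000 − 0.000000 = -2.000000
ω = Δθ/dt = -2.000000/2.0 = -1.0000
R = −Δy/(cos θ' − cos θ) = -1.0000
v = R·ω = -1.0000·-1.0000 = 1.0000

v = 1.0000, ω = -1.0000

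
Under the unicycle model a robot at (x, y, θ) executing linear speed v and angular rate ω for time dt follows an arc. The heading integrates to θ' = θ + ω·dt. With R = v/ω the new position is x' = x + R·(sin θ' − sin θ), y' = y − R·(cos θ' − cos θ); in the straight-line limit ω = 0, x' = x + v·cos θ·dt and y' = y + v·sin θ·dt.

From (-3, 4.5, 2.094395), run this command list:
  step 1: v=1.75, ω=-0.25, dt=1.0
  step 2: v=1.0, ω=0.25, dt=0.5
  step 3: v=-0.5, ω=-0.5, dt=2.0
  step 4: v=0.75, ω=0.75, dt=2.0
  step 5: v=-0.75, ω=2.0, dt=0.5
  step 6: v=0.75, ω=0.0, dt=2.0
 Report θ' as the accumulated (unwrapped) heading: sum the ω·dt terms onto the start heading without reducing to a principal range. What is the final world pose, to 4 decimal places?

(-5.2070, 6.4301, 3.4694)

step 1: θ'=1.8444 (R=-7.0000) → pose (-3.6775, 6.1086, 1.8444)
step 2: θ'=1.9694 (R=4.0000) → pose (-3.8423, 6.5803, 1.9694)
step 3: θ'=0.9694 (R=1.0000) → pose (-3.9393, 5.6264, 0.9694)
step 4: θ'=2.4694 (R=1.0000) → pose (-4.1411, 6.9747, 2.4694)
step 5: θ'=3.4694 (R=-0.3750) → pose (-3.7869, 6.9130, 3.4694)
step 6: θ'=3.4694 (straight) → pose (-5.2070, 6.4301, 3.4694)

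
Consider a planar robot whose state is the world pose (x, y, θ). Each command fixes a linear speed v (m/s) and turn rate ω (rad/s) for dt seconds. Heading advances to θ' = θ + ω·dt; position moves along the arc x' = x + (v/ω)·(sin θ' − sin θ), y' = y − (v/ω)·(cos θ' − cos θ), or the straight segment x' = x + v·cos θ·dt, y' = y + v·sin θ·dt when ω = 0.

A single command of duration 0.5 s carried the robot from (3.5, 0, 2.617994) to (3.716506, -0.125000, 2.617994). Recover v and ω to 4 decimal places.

Δθ = 2.617994 − 2.617994 = 0.000000
ω = Δθ/dt = 0.000000/0.5 = 0.0000
ω = 0 → v = (Δx·cos θ + Δy·sin θ)/dt = -0.5000

v = -0.5000, ω = 0.0000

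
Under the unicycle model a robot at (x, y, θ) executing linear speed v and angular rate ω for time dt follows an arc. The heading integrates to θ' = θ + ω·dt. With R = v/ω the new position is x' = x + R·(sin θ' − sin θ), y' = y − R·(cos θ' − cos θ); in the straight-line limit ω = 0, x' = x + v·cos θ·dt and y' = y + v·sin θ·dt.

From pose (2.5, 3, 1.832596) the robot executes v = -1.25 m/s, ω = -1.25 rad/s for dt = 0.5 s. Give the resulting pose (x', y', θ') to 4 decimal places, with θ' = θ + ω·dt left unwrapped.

(2.4688, 2.3859, 1.2076)

θ' = 1.8326 + -1.25·0.5 = 1.2076
R = v/ω = -1.25/-1.25 = 1.0000
x' = 2.5 + 1.0000·(sin 1.2076 − sin 1.8326) = 2.4688
y' = 3 − 1.0000·(cos 1.2076 − cos 1.8326) = 2.3859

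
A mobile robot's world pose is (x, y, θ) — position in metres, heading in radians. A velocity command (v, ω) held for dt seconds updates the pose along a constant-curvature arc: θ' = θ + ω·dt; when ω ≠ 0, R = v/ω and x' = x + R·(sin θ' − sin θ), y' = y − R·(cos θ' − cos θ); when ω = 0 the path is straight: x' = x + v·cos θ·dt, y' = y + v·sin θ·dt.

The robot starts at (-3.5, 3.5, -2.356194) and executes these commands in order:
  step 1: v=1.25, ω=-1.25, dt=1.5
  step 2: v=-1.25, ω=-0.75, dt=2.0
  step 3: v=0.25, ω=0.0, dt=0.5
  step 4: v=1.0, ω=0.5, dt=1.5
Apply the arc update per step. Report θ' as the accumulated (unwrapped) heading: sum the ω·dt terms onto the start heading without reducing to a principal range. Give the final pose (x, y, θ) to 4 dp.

step 1: θ'=-4.2312 (R=-1.0000) → pose (-5.0935, 3.7443, -4.2312)
step 2: θ'=-5.7312 (R=1.6667) → pose (-5.6970, 1.5537, -5.7312)
step 3: θ'=-5.7312 (straight) → pose (-5.5905, 1.6193, -5.7312)
step 4: θ'=-4.9812 (R=2.0000) → pose (-4.7111, 2.7911, -4.9812)

(-4.7111, 2.7911, -4.9812)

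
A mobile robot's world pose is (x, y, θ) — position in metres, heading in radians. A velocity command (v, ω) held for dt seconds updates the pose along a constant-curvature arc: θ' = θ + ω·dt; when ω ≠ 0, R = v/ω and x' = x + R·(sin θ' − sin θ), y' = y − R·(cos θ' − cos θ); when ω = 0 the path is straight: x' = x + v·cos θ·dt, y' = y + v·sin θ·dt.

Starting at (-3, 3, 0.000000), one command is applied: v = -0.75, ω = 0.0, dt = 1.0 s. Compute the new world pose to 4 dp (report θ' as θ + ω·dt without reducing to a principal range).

θ' = 0.0000 + 0.0·1.0 = 0.0000
ω = 0 → straight: x' = -3 + -0.75·cos(0.0000)·1.0 = -3.7500
y' = 3 + -0.75·sin(0.0000)·1.0 = 3.0000

(-3.7500, 3.0000, 0.0000)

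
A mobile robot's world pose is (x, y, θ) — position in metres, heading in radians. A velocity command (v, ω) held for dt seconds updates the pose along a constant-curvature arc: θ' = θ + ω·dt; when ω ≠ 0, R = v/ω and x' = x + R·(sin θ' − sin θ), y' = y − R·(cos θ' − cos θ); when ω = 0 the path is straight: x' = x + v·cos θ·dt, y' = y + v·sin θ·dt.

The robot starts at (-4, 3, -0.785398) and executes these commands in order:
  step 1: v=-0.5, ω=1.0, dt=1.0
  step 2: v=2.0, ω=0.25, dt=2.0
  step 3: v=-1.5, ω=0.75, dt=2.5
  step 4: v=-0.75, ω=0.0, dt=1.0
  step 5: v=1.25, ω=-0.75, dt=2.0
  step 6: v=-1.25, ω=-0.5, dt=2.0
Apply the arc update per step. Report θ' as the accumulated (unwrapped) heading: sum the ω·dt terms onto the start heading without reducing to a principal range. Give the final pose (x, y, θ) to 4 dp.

step 1: θ'=0.2146 (R=-0.5000) → pose (-4.4600, 3.1350, 0.2146)
step 2: θ'=0.7146 (R=8.0000) → pose (-0.9212, 4.9086, 0.7146)
step 3: θ'=2.5896 (R=-2.0000) → pose (-0.6593, 1.6950, 2.5896)
step 4: θ'=2.5896 (straight) → pose (-0.0207, 1.3017, 2.5896)
step 5: θ'=1.0896 (R=-1.6667) → pose (-0.6241, 3.4922, 1.0896)
step 6: θ'=0.0896 (R=2.5000) → pose (-2.6165, 2.1593, 0.0896)

(-2.6165, 2.1593, 0.0896)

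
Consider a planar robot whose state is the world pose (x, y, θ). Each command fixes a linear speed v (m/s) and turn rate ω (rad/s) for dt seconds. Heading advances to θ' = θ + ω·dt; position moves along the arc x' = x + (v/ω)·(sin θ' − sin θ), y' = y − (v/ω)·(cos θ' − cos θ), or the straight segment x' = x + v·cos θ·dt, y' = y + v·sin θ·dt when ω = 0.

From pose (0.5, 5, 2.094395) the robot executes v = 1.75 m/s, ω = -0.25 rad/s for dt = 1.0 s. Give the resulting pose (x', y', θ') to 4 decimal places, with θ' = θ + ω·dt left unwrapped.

(-0.1775, 6.6086, 1.8444)

θ' = 2.0944 + -0.25·1.0 = 1.8444
R = v/ω = 1.75/-0.25 = -7.0000
x' = 0.5 + -7.0000·(sin 1.8444 − sin 2.0944) = -0.1775
y' = 5 − -7.0000·(cos 1.8444 − cos 2.0944) = 6.6086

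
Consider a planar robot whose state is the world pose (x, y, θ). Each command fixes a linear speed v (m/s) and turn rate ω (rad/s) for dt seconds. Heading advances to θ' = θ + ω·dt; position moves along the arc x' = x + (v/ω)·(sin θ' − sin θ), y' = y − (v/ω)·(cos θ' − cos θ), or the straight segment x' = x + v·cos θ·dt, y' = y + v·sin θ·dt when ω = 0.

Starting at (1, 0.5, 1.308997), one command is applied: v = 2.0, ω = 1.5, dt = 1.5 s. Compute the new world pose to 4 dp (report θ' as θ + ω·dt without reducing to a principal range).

θ' = 1.3090 + 1.5·1.5 = 3.5590
R = v/ω = 2.0/1.5 = 1.3333
x' = 1 + 1.3333·(sin 3.5590 − sin 1.3090) = -0.8284
y' = 0.5 − 1.3333·(cos 3.5590 − cos 1.3090) = 2.0640

(-0.8284, 2.0640, 3.5590)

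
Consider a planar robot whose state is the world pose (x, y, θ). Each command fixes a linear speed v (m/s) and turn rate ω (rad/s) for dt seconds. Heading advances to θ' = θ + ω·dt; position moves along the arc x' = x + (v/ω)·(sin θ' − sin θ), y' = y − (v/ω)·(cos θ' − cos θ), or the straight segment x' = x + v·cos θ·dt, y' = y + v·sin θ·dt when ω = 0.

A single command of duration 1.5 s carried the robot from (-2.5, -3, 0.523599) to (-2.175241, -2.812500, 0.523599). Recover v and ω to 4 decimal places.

v = 0.2500, ω = 0.0000

Δθ = 0.523599 − 0.523599 = 0.000000
ω = Δθ/dt = 0.000000/1.5 = 0.0000
ω = 0 → v = (Δx·cos θ + Δy·sin θ)/dt = 0.2500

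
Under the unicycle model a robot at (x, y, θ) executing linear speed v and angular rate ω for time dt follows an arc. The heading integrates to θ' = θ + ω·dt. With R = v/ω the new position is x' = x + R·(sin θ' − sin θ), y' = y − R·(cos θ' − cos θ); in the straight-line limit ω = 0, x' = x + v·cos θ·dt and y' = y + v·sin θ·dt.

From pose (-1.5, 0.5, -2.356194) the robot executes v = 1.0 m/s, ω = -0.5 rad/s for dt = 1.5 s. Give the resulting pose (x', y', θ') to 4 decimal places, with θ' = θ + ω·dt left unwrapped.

θ' = -2.3562 + -0.5·1.5 = -3.1062
R = v/ω = 1.0/-0.5 = -2.0000
x' = -1.5 + -2.0000·(sin -3.1062 − sin -2.3562) = -2.8434
y' = 0.5 − -2.0000·(cos -3.1062 − cos -2.3562) = -0.0845

(-2.8434, -0.0845, -3.1062)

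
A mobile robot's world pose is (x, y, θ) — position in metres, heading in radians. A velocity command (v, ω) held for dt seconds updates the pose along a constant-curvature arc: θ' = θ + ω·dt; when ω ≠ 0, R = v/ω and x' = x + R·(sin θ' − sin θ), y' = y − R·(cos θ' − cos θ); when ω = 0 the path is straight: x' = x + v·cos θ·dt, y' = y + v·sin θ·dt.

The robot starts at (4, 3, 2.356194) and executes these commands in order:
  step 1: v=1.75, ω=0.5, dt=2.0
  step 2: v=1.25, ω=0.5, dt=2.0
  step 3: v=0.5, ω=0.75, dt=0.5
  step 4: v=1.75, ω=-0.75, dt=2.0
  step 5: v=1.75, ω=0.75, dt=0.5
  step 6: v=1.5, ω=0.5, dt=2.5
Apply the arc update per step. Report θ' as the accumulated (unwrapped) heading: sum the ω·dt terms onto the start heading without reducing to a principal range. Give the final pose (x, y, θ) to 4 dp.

step 1: θ'=3.3562 (R=3.5000) → pose (0.7798, 3.9448, 3.3562)
step 2: θ'=4.3562 (R=2.5000) → pose (-1.0309, 2.3740, 4.3562)
step 3: θ'=4.7312 (R=0.6667) → pose (-1.0726, 2.1290, 4.7312)
step 4: θ'=3.2312 (R=-2.3333) → pose (-3.1968, -0.2389, 3.2312)
step 5: θ'=3.6062 (R=2.3333) → pose (-4.0335, -0.4769, 3.6062)
step 6: θ'=4.8562 (R=3.0000) → pose (-5.6583, -3.5888, 4.8562)

(-5.6583, -3.5888, 4.8562)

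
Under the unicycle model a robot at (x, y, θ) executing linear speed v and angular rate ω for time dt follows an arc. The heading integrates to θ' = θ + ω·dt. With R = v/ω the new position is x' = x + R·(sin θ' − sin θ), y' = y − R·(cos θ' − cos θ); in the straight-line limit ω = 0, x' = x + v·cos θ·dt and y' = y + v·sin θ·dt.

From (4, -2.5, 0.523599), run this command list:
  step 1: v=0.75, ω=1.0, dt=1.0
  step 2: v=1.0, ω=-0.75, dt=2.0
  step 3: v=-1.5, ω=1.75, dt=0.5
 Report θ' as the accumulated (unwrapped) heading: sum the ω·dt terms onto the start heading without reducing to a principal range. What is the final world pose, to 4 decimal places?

(5.0241, -0.9390, 0.8986)

step 1: θ'=1.5236 (R=0.7500) → pose (4.3742, -1.8859, 1.5236)
step 2: θ'=0.0236 (R=-1.3333) → pose (5.6746, -0.6158, 0.0236)
step 3: θ'=0.8986 (R=-0.8571) → pose (5.0241, -0.9390, 0.8986)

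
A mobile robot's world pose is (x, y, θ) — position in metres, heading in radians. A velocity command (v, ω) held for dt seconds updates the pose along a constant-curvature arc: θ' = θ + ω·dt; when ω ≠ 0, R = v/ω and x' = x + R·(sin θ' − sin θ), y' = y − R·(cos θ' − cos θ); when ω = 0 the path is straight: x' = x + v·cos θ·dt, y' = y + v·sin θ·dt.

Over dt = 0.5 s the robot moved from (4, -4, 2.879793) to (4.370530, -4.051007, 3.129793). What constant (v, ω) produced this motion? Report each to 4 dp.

Δθ = 3.129793 − 2.879793 = 0.250000
ω = Δθ/dt = 0.250000/0.5 = 0.5000
R = Δx/(sin θ' − sin θ) = -1.5000
v = R·ω = -1.5000·0.5000 = -0.7500

v = -0.7500, ω = 0.5000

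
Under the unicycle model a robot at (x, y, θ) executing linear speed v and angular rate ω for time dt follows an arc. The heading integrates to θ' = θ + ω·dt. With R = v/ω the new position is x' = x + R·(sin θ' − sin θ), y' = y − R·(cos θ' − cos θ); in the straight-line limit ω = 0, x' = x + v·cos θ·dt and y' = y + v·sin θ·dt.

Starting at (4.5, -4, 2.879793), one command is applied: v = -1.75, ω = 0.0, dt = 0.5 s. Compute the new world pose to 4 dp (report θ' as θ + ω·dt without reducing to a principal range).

(5.3452, -4.2265, 2.8798)

θ' = 2.8798 + 0.0·0.5 = 2.8798
ω = 0 → straight: x' = 4.5 + -1.75·cos(2.8798)·0.5 = 5.3452
y' = -4 + -1.75·sin(2.8798)·0.5 = -4.2265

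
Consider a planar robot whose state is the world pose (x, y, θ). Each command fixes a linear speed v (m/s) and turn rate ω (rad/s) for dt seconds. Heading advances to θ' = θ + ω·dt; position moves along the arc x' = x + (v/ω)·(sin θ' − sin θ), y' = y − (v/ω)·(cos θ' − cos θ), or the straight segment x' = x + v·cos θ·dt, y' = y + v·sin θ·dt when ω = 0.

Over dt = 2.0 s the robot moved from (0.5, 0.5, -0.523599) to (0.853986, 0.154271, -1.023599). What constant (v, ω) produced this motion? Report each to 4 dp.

Δθ = -1.023599 − -0.523599 = -0.500000
ω = Δθ/dt = -0.500000/2.0 = -0.2500
R = Δx/(sin θ' − sin θ) = -1.0000
v = R·ω = -1.0000·-0.2500 = 0.2500

v = 0.2500, ω = -0.2500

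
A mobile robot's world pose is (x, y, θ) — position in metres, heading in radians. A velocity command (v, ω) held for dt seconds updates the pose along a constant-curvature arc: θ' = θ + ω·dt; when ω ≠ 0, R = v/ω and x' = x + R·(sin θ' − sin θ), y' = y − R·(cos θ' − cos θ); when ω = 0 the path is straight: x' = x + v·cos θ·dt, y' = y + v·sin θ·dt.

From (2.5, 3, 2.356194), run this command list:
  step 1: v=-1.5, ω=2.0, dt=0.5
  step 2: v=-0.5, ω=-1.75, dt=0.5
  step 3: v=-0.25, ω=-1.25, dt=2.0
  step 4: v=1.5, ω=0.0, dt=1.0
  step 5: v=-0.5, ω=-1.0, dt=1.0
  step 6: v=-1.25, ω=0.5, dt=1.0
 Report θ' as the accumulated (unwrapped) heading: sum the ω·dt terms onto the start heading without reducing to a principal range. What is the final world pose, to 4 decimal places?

step 1: θ'=3.3562 (R=-0.7500) → pose (3.1900, 2.7975, 3.3562)
step 2: θ'=2.4812 (R=0.2857) → pose (3.4262, 2.7440, 2.4812)
step 3: θ'=-0.0188 (R=0.2000) → pose (3.2997, 2.3861, -0.0188)
step 4: θ'=-0.0188 (straight) → pose (4.7994, 2.3579, -0.0188)
step 5: θ'=-1.0188 (R=0.5000) → pose (4.3831, 2.5956, -1.0188)
step 6: θ'=-0.5188 (R=-2.5000) → pose (3.4940, 3.4557, -0.5188)

(3.4940, 3.4557, -0.5188)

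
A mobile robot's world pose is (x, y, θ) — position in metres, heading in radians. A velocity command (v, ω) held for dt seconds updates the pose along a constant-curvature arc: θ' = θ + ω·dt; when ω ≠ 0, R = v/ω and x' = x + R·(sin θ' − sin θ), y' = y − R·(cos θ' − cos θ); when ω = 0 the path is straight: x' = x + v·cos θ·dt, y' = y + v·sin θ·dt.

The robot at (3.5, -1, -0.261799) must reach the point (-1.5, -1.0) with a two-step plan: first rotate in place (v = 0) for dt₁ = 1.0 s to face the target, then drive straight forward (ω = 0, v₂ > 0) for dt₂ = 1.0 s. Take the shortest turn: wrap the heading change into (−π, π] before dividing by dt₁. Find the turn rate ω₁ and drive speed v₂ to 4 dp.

ω₁ = -2.8798, v₂ = 5.0000

heading to target = atan2(-1−-1, -1.5−3.5) = 3.1416
Δθ = wrap(3.1416 − -0.2618) = -2.8798; ω₁ = Δθ/dt₁ = -2.8798
distance = √((-1.5−3.5)² + (-1−-1)²) = 5.0000; v₂ = distance/dt₂ = 5.0000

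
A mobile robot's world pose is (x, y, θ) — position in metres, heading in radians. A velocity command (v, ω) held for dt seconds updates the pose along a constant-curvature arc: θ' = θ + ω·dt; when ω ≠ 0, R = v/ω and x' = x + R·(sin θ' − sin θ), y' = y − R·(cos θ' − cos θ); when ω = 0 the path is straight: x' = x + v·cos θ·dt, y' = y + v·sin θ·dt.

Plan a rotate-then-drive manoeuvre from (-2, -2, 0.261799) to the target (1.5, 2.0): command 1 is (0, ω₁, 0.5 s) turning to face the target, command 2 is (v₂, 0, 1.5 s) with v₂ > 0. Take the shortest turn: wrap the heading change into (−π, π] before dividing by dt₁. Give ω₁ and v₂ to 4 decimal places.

ω₁ = 1.1803, v₂ = 3.5434

heading to target = atan2(2−-2, 1.5−-2) = 0.8520
Δθ = wrap(0.8520 − 0.2618) = 0.5902; ω₁ = Δθ/dt₁ = 1.1803
distance = √((1.5−-2)² + (2−-2)²) = 5.3151; v₂ = distance/dt₂ = 3.5434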